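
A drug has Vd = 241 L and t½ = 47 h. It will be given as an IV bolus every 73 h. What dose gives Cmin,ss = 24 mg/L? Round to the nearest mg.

11190 mg

τ/t½ = 73/47 ≈ 1.5532, so f = (1/2)^(73/47) ≈ 0.340755.
Cmin,ss = (D/Vd)·f/(1−f), so D = Cmin,ss·Vd·(1−f)/f.
D = 24 × 241 × (1−f)/f ≈ 24 × 241 × 1.93466 ≈ 11190.07 mg.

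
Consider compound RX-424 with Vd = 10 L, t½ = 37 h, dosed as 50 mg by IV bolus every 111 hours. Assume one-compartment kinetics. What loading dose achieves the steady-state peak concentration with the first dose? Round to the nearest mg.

f = (1/2)^(111/37) ≈ 0.125000; accumulation ratio R = 1/(1−f) ≈ 1.14286.
Loading dose to hit Cmax,ss on first dose: D_load = D_maint·R ≈ 50 × 1.14286 ≈ 57.14 mg.

57 mg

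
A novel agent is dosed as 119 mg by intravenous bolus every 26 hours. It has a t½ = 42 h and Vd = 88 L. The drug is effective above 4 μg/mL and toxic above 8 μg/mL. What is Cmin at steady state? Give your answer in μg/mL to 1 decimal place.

τ/t½ = 26/42 ≈ 0.61905, so fraction remaining f = (1/2)^(26/42) ≈ 0.6511.
Each bolus raises the concentration by D/Vd = 119/88 ≈ 1.352 μg/mL.
Steady-state trough Cmin,ss = C₀·f/(1−f) ≈ 1.352 × 0.6511/0.3489 ≈ 2.523 μg/mL.
Trough 2.5 μg/mL vs MEC 4 μg/mL: subtherapeutic.

2.5 μg/mL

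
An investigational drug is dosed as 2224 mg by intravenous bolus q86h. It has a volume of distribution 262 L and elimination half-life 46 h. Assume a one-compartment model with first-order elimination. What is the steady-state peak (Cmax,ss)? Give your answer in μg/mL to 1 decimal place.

Over one 86-h interval, 86/46 ≈ 1.8696 half-lives elapse, leaving f ≈ 0.2737 of each dose.
At steady state, accumulation factor R = 1/(1 − e^(−kτ)) ≈ 1.3768.
Each bolus raises the concentration by D/Vd = 2224/262 ≈ 8.489 μg/mL.
Cmax,ss = C₀/(1 − f) ≈ 8.489/0.7263 ≈ 11.688 μg/mL.

11.7 μg/mL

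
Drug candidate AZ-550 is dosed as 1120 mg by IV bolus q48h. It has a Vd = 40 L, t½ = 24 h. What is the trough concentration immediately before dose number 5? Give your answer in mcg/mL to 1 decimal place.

f = (1/2)^(τ/t½) = (1/2)^(48/24) ≈ 0.2500.
C₀ = D/Vd = 1120/40 ≈ 28.000 mcg/mL.
Before the 5th dose, 4 doses have been given. Superposition: Cmin = C₀·(f + f² + … + f^4).
≈ 28.000 × (0.2500 + 0.0625 + 0.0156 + 0.0039) ≈ 28.000 × 0.3320 ≈ 9.296 mcg/mL.

9.3 mcg/mL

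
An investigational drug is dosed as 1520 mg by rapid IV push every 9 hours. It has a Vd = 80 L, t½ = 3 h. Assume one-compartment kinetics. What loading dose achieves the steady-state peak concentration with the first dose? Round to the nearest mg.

f = (1/2)^(9/3) ≈ 0.125000; accumulation ratio R = 1/(1−f) ≈ 1.14286.
Loading dose to hit Cmax,ss on first dose: D_load = D_maint·R ≈ 1520 × 1.14286 ≈ 1737.15 mg.

1737 mg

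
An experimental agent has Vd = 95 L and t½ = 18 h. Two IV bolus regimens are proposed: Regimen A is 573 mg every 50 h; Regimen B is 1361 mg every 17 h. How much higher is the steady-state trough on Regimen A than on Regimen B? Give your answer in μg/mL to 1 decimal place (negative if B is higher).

Regimen A: f = (1/2)^(50/18) ≈ 0.1458; Cmin,ss = (573/95)·f/(1−f) ≈ 1.030 μg/mL.
Regimen B: f = (1/2)^(17/18) ≈ 0.5196; Cmin,ss = (1361/95)·f/(1−f) ≈ 15.495 μg/mL.
Difference ≈ 1.030 − 15.495 ≈ -14.465 μg/mL.

-14.5 μg/mL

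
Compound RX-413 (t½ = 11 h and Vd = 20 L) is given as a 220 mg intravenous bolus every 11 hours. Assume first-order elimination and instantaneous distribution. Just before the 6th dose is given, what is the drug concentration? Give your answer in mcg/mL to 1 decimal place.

10.7 mcg/mL

f = (1/2)^(τ/t½) = (1/2)^(11/11) ≈ 0.5000.
C₀ = D/Vd = 220/20 ≈ 11.000 mcg/mL.
Before the 6th dose, 5 doses have been given. Superposition: Cmin = C₀·(f + f² + … + f^5).
≈ 11.000 × (0.5000 + 0.2500 + 0.1250 + 0.0625 + 0.0313) ≈ 11.000 × 0.9688 ≈ 10.657 mcg/mL.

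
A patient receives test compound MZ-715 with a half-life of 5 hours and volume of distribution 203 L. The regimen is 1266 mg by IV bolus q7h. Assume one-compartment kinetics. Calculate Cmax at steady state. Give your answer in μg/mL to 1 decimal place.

Over one 7-h interval, 7/5 ≈ 1.4 half-lives elapse, leaving f ≈ 0.3789 of each dose.
Accumulation ratio R = 1/(1 − f) ≈ 1/0.6211 ≈ 1.6100.
Single-dose peak C₀ = D/Vd = 1266/203 ≈ 6.236 μg/mL.
Steady-state peak Cmax,ss = C₀·R ≈ 6.236 × 1.6100 ≈ 10.040 μg/mL.

10.0 μg/mL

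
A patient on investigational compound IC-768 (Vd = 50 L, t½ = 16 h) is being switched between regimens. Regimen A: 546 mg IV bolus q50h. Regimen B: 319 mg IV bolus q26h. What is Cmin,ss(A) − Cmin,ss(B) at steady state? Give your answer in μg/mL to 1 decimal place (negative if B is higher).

-1.6 μg/mL

Regimen A: f = (1/2)^(50/16) ≈ 0.1146; Cmin,ss = (546/50)·f/(1−f) ≈ 1.413 μg/mL.
Regimen B: f = (1/2)^(26/16) ≈ 0.3242; Cmin,ss = (319/50)·f/(1−f) ≈ 3.061 μg/mL.
Difference ≈ 1.413 − 3.061 ≈ -1.648 μg/mL.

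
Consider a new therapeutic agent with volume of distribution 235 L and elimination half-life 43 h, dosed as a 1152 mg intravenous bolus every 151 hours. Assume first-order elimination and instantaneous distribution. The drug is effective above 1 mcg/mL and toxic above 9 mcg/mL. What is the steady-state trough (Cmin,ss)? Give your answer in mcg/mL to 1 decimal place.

0.5 mcg/mL

τ/t½ = 151/43 ≈ 3.5116, so fraction remaining f = (1/2)^(151/43) ≈ 0.0877.
Accumulation ratio R = 1/(1 − f) ≈ 1/0.9123 ≈ 1.0961.
Each bolus raises the concentration by D/Vd = 1152/235 ≈ 4.902 mcg/mL.
Cmax,ss = C₀/(1 − f) ≈ 4.902/0.9123 ≈ 5.373 mcg/mL.
Steady-state trough Cmin,ss = Cmax,ss·f ≈ 5.373 × 0.0877 ≈ 0.471 mcg/mL.
Trough 0.5 mcg/mL vs MEC 1 mcg/mL: subtherapeutic.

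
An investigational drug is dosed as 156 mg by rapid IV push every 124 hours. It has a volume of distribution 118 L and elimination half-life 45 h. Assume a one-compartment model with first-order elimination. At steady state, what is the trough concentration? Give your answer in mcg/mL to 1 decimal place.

τ/t½ = 124/45 ≈ 2.7556, so fraction remaining f = (1/2)^(124/45) ≈ 0.1481.
Single-dose peak C₀ = D/Vd = 156/118 ≈ 1.322 mcg/mL.
Steady-state trough Cmin,ss = C₀·f/(1−f) ≈ 1.322 × 0.1481/0.8519 ≈ 0.230 mcg/mL.

0.2 mcg/mL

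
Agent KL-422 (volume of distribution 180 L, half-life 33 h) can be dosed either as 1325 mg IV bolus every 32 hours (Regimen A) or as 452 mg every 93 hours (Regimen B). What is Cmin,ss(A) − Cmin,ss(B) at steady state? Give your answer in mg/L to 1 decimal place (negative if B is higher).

7.3 mg/L

Regimen A: f = (1/2)^(32/33) ≈ 0.5106; Cmin,ss = (1325/180)·f/(1−f) ≈ 7.680 mg/L.
Regimen B: f = (1/2)^(93/33) ≈ 0.1418; Cmin,ss = (452/180)·f/(1−f) ≈ 0.415 mg/L.
Difference ≈ 7.680 − 0.415 ≈ 7.265 mg/L.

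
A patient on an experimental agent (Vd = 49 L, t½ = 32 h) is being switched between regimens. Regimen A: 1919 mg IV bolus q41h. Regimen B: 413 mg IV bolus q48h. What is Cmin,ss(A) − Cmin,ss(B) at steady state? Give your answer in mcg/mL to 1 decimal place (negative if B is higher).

Regimen A: f = (1/2)^(41/32) ≈ 0.4114; Cmin,ss = (1919/49)·f/(1−f) ≈ 27.373 mcg/mL.
Regimen B: f = (1/2)^(48/32) ≈ 0.3536; Cmin,ss = (413/49)·f/(1−f) ≈ 4.611 mcg/mL.
Difference ≈ 27.373 − 4.611 ≈ 22.762 mcg/mL.

22.8 mcg/mL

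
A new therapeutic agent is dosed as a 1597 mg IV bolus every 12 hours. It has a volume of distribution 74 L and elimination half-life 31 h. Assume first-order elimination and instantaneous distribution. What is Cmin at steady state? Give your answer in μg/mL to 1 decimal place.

k = ln2/t½ = ln2/31 ≈ 0.022360 h⁻¹; fraction remaining f = e^(−kτ) = e^(−0.022360×12) ≈ 0.7647.
Each bolus raises the concentration by D/Vd = 1597/74 ≈ 21.581 μg/mL.
Steady-state trough Cmin,ss = C₀·f/(1−f) ≈ 21.581 × 0.7647/0.2353 ≈ 70.136 μg/mL.

70.1 μg/mL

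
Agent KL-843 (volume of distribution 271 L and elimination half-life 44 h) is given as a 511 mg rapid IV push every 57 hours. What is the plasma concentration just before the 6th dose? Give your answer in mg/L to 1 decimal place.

f = (1/2)^(τ/t½) = (1/2)^(57/44) ≈ 0.4074.
C₀ = D/Vd = 511/271 ≈ 1.886 mg/L.
Before the 6th dose, 5 doses have been given. Superposition: Cmin = C₀·(f + f² + … + f^5).
≈ 1.886 × (0.4074 + 0.1660 + 0.0676 + 0.0275 + 0.0112) ≈ 1.886 × 0.6797 ≈ 1.282 mg/L.

1.3 mg/L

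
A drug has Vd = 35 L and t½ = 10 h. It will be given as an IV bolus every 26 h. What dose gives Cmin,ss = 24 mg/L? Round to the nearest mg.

4253 mg

τ/t½ = 26/10 ≈ 2.6, so f = (1/2)^(26/10) ≈ 0.164938.
Cmin,ss = (D/Vd)·f/(1−f), so D = Cmin,ss·Vd·(1−f)/f.
D = 24 × 35 × (1−f)/f ≈ 24 × 35 × 5.06288 ≈ 4252.82 mg.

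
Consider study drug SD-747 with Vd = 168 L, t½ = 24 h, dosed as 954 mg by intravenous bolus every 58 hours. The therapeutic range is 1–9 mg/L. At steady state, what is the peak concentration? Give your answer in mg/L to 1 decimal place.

7.0 mg/L

Over one 58-h interval, 58/24 ≈ 2.4167 half-lives elapse, leaving f ≈ 0.1873 of each dose.
Accumulation ratio R = 1/(1 − f) ≈ 1/0.8127 ≈ 1.2305.
Each bolus raises the concentration by D/Vd = 954/168 ≈ 5.679 mg/L.
Cmax,ss = C₀/(1 − f) ≈ 5.679/0.8127 ≈ 6.988 mg/L.
Peak 7.0 mg/L vs MTC 9 mg/L: below toxic threshold.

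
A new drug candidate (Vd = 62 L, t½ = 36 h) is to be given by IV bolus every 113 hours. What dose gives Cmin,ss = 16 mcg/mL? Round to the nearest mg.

7746 mg

τ/t½ = 113/36 ≈ 3.1389, so f = (1/2)^(113/36) ≈ 0.113527.
Cmin,ss = (D/Vd)·f/(1−f), so D = Cmin,ss·Vd·(1−f)/f.
D = 16 × 62 × (1−f)/f ≈ 16 × 62 × 7.80848 ≈ 7746.01 mg.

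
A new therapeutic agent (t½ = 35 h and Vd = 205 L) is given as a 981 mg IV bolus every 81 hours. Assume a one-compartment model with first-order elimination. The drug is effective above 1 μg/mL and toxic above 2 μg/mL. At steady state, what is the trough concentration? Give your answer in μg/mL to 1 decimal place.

1.2 μg/mL

τ/t½ = 81/35 ≈ 2.3143, so fraction remaining f = (1/2)^(81/35) ≈ 0.2011.
Accumulation ratio R = 1/(1 − f) ≈ 1/0.7989 ≈ 1.2517.
Single-dose peak C₀ = D/Vd = 981/205 ≈ 4.785 μg/mL.
Steady-state peak Cmax,ss = C₀·R ≈ 4.785 × 1.2517 ≈ 5.989 μg/mL.
Steady-state trough Cmin,ss = Cmax,ss·f ≈ 5.989 × 0.2011 ≈ 1.204 μg/mL.
Trough 1.2 μg/mL vs MEC 1 μg/mL: adequate.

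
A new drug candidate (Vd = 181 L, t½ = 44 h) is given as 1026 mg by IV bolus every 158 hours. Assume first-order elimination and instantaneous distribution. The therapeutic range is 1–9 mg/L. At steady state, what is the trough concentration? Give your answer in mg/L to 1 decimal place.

0.5 mg/L

τ/t½ = 158/44 ≈ 3.5909, so fraction remaining f = (1/2)^(158/44) ≈ 0.0830.
At steady state, accumulation factor R = 1/(1 − e^(−kτ)) ≈ 1.0905.
Single-dose peak C₀ = D/Vd = 1026/181 ≈ 5.669 mg/L.
Steady-state peak Cmax,ss = C₀·R ≈ 5.669 × 1.0905 ≈ 6.182 mg/L.
Steady-state trough Cmin,ss = Cmax,ss·f ≈ 6.182 × 0.0830 ≈ 0.513 mg/L.
Trough 0.5 mg/L vs MEC 1 mg/L: subtherapeutic.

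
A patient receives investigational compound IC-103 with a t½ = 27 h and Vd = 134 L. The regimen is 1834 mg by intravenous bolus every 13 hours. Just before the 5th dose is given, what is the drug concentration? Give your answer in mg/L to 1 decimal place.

f = (1/2)^(τ/t½) = (1/2)^(13/27) ≈ 0.7162.
C₀ = D/Vd = 1834/134 ≈ 13.687 mg/L.
Before the 5th dose, 4 doses have been given. Superposition: Cmin = C₀·(f + f² + … + f^4).
≈ 13.687 × (0.7162 + 0.5129 + 0.3674 + 0.2631) ≈ 13.687 × 1.8596 ≈ 25.452 mg/L.

25.5 mg/L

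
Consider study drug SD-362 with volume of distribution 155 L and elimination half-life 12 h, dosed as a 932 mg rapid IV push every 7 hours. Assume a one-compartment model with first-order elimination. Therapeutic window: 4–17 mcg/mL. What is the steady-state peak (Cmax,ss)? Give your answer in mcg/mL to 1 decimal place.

Over one 7-h interval, 7/12 ≈ 0.58333 half-lives elapse, leaving f ≈ 0.6674 of each dose.
At steady state, accumulation factor R = 1/(1 − e^(−kτ)) ≈ 3.0066.
Single-dose peak C₀ = D/Vd = 932/155 ≈ 6.013 mcg/mL.
Cmax,ss = C₀/(1 − f) ≈ 6.013/0.3326 ≈ 18.079 mcg/mL.
Peak 18.1 mcg/mL vs MTC 17 mcg/mL: exceeds toxic threshold.

18.1 mcg/mL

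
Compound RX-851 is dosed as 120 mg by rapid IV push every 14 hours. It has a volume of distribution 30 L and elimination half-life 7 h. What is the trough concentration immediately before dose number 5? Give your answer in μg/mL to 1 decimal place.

f = (1/2)^(τ/t½) = (1/2)^(14/7) ≈ 0.2500.
C₀ = D/Vd = 120/30 ≈ 4.000 μg/mL.
Before the 5th dose, 4 doses have been given. Superposition: Cmin = C₀·(f + f² + … + f^4).
≈ 4.000 × (0.2500 + 0.0625 + 0.0156 + 0.0039) ≈ 4.000 × 0.3320 ≈ 1.328 μg/mL.

1.3 μg/mL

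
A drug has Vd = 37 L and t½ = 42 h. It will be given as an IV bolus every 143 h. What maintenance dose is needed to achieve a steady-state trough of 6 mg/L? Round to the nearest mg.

τ/t½ = 143/42 ≈ 3.4048, so f = (1/2)^(143/42) ≈ 0.094420.
Cmin,ss = (D/Vd)·f/(1−f), so D = Cmin,ss·Vd·(1−f)/f.
D = 6 × 37 × (1−f)/f ≈ 6 × 37 × 9.59098 ≈ 2129.20 mg.

2129 mg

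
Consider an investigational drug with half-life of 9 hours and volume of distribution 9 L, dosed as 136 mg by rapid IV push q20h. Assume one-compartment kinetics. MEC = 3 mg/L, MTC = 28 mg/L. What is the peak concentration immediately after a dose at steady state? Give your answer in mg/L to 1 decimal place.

τ/t½ = 20/9 ≈ 2.2222, so fraction remaining f = (1/2)^(20/9) ≈ 0.2143.
Accumulation ratio R = 1/(1 − f) ≈ 1/0.7857 ≈ 1.2728.
Single-dose peak C₀ = D/Vd = 136/9 ≈ 15.111 mg/L.
Cmax,ss = C₀/(1 − f) ≈ 15.111/0.7857 ≈ 19.233 mg/L.
Peak 19.2 mg/L vs MTC 28 mg/L: below toxic threshold.

19.2 mg/L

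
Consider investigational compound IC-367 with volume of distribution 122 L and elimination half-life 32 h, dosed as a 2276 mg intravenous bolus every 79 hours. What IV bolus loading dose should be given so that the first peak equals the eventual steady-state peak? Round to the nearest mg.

2778 mg

f = (1/2)^(79/32) ≈ 0.180648; accumulation ratio R = 1/(1−f) ≈ 1.22048.
Loading dose to hit Cmax,ss on first dose: D_load = D_maint·R ≈ 2276 × 1.22048 ≈ 2777.81 mg.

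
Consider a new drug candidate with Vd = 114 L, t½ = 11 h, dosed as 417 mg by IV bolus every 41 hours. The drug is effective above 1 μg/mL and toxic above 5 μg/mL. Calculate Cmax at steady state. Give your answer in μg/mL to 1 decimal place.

4.0 μg/mL

k = ln2/t½ = ln2/11 ≈ 0.063013 h⁻¹; fraction remaining f = e^(−kτ) = e^(−0.063013×41) ≈ 0.0755.
Accumulation ratio R = 1/(1 − f) ≈ 1/0.9245 ≈ 1.0817.
Single-dose peak C₀ = D/Vd = 417/114 ≈ 3.658 μg/mL.
Steady-state peak Cmax,ss = C₀·R ≈ 3.658 × 1.0817 ≈ 3.957 μg/mL.
Peak 4.0 μg/mL vs MTC 5 μg/mL: below toxic threshold.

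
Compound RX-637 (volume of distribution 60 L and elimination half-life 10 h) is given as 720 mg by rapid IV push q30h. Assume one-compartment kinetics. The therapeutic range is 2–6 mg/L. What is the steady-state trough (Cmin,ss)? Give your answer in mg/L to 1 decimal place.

τ = 30 h = 3 half-lives, so f = (1/2)^3 = 0.125.
At steady state, R = 1/(1 − 0.125) = 8/7.
Single-dose peak C₀ = D/Vd = 720/60 = 12 mg/L.
Steady-state peak Cmax,ss = C₀·R = 12 × 8/7 ≈ 13.714 mg/L.
Steady-state trough Cmin,ss = Cmax,ss·f ≈ 13.714 × 0.125 ≈ 1.714 mg/L.
Trough 1.7 mg/L vs MEC 2 mg/L: subtherapeutic.

1.7 mg/L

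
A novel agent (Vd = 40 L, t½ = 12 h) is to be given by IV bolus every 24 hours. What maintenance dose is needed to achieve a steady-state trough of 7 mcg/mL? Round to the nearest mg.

τ/t½ = 24/12 ≈ 2, so f = (1/2)^(24/12) ≈ 0.250000.
Cmin,ss = (D/Vd)·f/(1−f), so D = Cmin,ss·Vd·(1−f)/f.
D = 7 × 40 × (1−f)/f ≈ 7 × 40 × 3.00000 ≈ 840.00 mg.

840 mg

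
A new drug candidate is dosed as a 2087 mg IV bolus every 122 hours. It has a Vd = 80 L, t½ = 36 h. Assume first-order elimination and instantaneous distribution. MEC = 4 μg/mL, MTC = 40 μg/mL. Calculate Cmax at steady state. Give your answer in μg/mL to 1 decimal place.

Over one 122-h interval, 122/36 ≈ 3.3889 half-lives elapse, leaving f ≈ 0.0955 of each dose.
At steady state, accumulation factor R = 1/(1 − e^(−kτ)) ≈ 1.1056.
Single-dose peak C₀ = D/Vd = 2087/80 ≈ 26.087 μg/mL.
Cmax,ss = C₀/(1 − f) ≈ 26.087/0.9045 ≈ 28.841 μg/mL.
Peak 28.8 μg/mL vs MTC 40 μg/mL: below toxic threshold.

28.8 μg/mL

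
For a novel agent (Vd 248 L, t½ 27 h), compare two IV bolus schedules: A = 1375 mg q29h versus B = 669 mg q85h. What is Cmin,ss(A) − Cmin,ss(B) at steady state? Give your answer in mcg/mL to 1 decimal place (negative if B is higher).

Regimen A: f = (1/2)^(29/27) ≈ 0.4750; Cmin,ss = (1375/248)·f/(1−f) ≈ 5.016 mcg/mL.
Regimen B: f = (1/2)^(85/27) ≈ 0.1128; Cmin,ss = (669/248)·f/(1−f) ≈ 0.343 mcg/mL.
Difference ≈ 5.016 − 0.343 ≈ 4.673 mcg/mL.

4.7 mcg/mL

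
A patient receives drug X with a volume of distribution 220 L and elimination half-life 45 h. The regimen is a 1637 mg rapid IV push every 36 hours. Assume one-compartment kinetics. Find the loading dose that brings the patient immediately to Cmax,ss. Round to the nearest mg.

f = (1/2)^(36/45) ≈ 0.574349; accumulation ratio R = 1/(1−f) ≈ 2.34934.
Loading dose to hit Cmax,ss on first dose: D_load = D_maint·R ≈ 1637 × 2.34934 ≈ 3845.87 mg.

3846 mg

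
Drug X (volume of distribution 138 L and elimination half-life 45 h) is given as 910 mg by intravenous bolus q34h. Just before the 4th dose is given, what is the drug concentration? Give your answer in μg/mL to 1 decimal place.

f = (1/2)^(τ/t½) = (1/2)^(34/45) ≈ 0.5923.
C₀ = D/Vd = 910/138 ≈ 6.594 μg/mL.
Before the 4th dose, 3 doses have been given. Superposition: Cmin = C₀·(f + f² + … + f^3).
≈ 6.594 × (0.5923 + 0.3508 + 0.2078) ≈ 6.594 × 1.1509 ≈ 7.589 μg/mL.

7.6 μg/mL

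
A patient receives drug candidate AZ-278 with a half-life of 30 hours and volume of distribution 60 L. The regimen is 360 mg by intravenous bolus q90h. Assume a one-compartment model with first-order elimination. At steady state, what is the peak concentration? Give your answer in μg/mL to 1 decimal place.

The dosing interval is 3 half-lives, so f = 2^(−3) = 0.125.
Accumulation ratio R = 1/(1 − f) = 1/0.875 = 8/7.
Single-dose peak C₀ = D/Vd = 360/60 = 6 μg/mL.
Steady-state peak Cmax,ss = C₀·R = 6 × 8/7 ≈ 6.857 μg/mL.

6.9 μg/mL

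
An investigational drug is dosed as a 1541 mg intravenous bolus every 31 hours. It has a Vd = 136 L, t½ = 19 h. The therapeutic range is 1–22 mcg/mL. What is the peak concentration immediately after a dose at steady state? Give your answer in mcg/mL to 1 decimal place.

τ/t½ = 31/19 ≈ 1.6316, so fraction remaining f = (1/2)^(31/19) ≈ 0.3227.
Accumulation ratio R = 1/(1 − f) ≈ 1/0.6773 ≈ 1.4765.
Single-dose peak C₀ = D/Vd = 1541/136 ≈ 11.331 mcg/mL.
Cmax,ss = C₀/(1 − f) ≈ 11.331/0.6773 ≈ 16.730 mcg/mL.
Peak 16.7 mcg/mL vs MTC 22 mcg/mL: below toxic threshold.

16.7 mcg/mL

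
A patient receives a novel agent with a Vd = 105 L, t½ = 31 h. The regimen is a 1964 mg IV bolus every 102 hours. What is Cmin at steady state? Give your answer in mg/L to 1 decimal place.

2.1 mg/L

Over one 102-h interval, 102/31 ≈ 3.2903 half-lives elapse, leaving f ≈ 0.1022 of each dose.
Single-dose peak C₀ = D/Vd = 1964/105 ≈ 18.705 mg/L.
Steady-state trough Cmin,ss = C₀·f/(1−f) ≈ 18.705 × 0.1022/0.8978 ≈ 2.129 mg/L.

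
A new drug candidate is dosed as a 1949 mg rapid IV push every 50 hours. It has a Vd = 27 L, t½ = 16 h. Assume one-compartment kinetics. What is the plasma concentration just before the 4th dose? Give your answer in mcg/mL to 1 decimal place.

f = (1/2)^(τ/t½) = (1/2)^(50/16) ≈ 0.1146.
C₀ = D/Vd = 1949/27 ≈ 72.185 mcg/mL.
Before the 4th dose, 3 doses have been given. Superposition: Cmin = C₀·(f + f² + … + f^3).
≈ 72.185 × (0.1146 + 0.0131 + 0.0015) ≈ 72.185 × 0.1292 ≈ 9.326 mcg/mL.

9.3 mcg/mL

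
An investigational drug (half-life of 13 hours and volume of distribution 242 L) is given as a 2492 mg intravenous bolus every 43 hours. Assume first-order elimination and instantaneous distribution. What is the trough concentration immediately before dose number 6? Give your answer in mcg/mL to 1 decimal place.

1.2 mcg/mL

f = (1/2)^(τ/t½) = (1/2)^(43/13) ≈ 0.1010.
C₀ = D/Vd = 2492/242 ≈ 10.298 mcg/mL.
Before the 6th dose, 5 doses have been given. Superposition: Cmin = C₀·(f + f² + … + f^5).
≈ 10.298 × (0.1010 + 0.0102 + 0.0010 + 0.0001 + 0.0000) ≈ 10.298 × 0.1123 ≈ 1.156 mcg/mL.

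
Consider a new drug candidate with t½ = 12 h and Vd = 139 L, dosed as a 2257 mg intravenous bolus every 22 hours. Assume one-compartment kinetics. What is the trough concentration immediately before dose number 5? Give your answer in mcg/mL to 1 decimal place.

6.3 mcg/mL

f = (1/2)^(τ/t½) = (1/2)^(22/12) ≈ 0.2806.
C₀ = D/Vd = 2257/139 ≈ 16.237 mcg/mL.
Before the 5th dose, 4 doses have been given. Superposition: Cmin = C₀·(f + f² + … + f^4).
≈ 16.237 × (0.2806 + 0.0787 + 0.0221 + 0.0062) ≈ 16.237 × 0.3876 ≈ 6.293 mcg/mL.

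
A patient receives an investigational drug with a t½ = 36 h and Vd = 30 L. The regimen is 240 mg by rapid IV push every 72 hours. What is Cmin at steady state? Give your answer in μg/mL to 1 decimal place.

τ = 72 h = 2 half-lives, so f = (1/2)^2 = 0.25.
Accumulation ratio R = 1/(1 − f) = 1/0.75 = 4/3.
Single-dose peak C₀ = D/Vd = 240/30 = 8 μg/mL.
Steady-state peak Cmax,ss = C₀·R = 8 × 4/3 ≈ 10.667 μg/mL.
Steady-state trough Cmin,ss = Cmax,ss·f ≈ 10.667 × 0.25 ≈ 2.667 μg/mL.

2.7 μg/mL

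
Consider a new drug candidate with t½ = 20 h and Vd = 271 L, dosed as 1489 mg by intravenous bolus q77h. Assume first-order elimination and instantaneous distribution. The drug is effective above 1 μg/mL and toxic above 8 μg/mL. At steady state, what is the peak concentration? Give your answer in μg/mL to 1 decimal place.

5.9 μg/mL

Over one 77-h interval, 77/20 ≈ 3.85 half-lives elapse, leaving f ≈ 0.0693 of each dose.
Accumulation ratio R = 1/(1 − f) ≈ 1/0.9307 ≈ 1.0745.
Single-dose peak C₀ = D/Vd = 1489/271 ≈ 5.494 μg/mL.
Steady-state peak Cmax,ss = C₀·R ≈ 5.494 × 1.0745 ≈ 5.903 μg/mL.
Peak 5.9 μg/mL vs MTC 8 μg/mL: below toxic threshold.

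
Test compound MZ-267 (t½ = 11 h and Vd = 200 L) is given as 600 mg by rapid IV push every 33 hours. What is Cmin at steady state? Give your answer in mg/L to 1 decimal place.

0.4 mg/L

τ = 33 h = 3 half-lives, so f = (1/2)^3 = 0.125.
At steady state, R = 1/(1 − 0.125) = 8/7.
Single-dose peak C₀ = D/Vd = 600/200 = 3 mg/L.
Steady-state peak Cmax,ss = C₀·R = 3 × 8/7 ≈ 3.429 mg/L.
Steady-state trough Cmin,ss = Cmax,ss·f ≈ 3.429 × 0.125 ≈ 0.429 mg/L.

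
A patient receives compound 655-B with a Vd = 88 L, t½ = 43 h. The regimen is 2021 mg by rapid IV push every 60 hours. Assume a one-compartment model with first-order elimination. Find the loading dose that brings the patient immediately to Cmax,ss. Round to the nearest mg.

f = (1/2)^(60/43) ≈ 0.380153; accumulation ratio R = 1/(1−f) ≈ 1.61330.
Loading dose to hit Cmax,ss on first dose: D_load = D_maint·R ≈ 2021 × 1.61330 ≈ 3260.48 mg.

3260 mg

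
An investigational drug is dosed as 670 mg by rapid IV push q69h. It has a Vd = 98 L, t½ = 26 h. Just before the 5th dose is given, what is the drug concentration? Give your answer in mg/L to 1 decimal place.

f = (1/2)^(τ/t½) = (1/2)^(69/26) ≈ 0.1589.
C₀ = D/Vd = 670/98 ≈ 6.837 mg/L.
Before the 5th dose, 4 doses have been given. Superposition: Cmin = C₀·(f + f² + … + f^4).
≈ 6.837 × (0.1589 + 0.0252 + 0.0040 + 0.0006) ≈ 6.837 × 0.1887 ≈ 1.290 mg/L.

1.3 mg/L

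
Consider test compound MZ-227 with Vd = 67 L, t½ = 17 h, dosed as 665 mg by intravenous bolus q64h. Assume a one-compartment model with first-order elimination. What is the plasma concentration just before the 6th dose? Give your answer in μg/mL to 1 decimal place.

0.8 μg/mL

f = (1/2)^(τ/t½) = (1/2)^(64/17) ≈ 0.0736.
C₀ = D/Vd = 665/67 ≈ 9.925 μg/mL.
Before the 6th dose, 5 doses have been given. Superposition: Cmin = C₀·(f + f² + … + f^5).
≈ 9.925 × (0.0736 + 0.0054 + 0.0004 + 0.0000 + 0.0000) ≈ 9.925 × 0.0794 ≈ 0.788 μg/mL.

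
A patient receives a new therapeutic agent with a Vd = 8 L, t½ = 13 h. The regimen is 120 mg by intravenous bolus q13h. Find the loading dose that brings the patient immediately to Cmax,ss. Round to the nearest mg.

240 mg

f = (1/2)^(13/13) ≈ 0.500000; accumulation ratio R = 1/(1−f) ≈ 2.00000.
Loading dose to hit Cmax,ss on first dose: D_load = D_maint·R ≈ 120 × 2.00000 ≈ 240.00 mg.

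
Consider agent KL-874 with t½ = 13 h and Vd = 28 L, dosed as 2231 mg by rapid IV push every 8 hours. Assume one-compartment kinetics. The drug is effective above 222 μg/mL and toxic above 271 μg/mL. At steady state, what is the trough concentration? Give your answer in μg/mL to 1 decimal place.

149.8 μg/mL

k = ln2/t½ = ln2/13 ≈ 0.053319 h⁻¹; fraction remaining f = e^(−kτ) = e^(−0.053319×8) ≈ 0.6528.
Single-dose peak C₀ = D/Vd = 2231/28 ≈ 79.679 μg/mL.
Steady-state trough Cmin,ss = C₀·f/(1−f) ≈ 79.679 × 0.6528/0.3472 ≈ 149.811 μg/mL.
Trough 149.8 μg/mL vs MEC 222 μg/mL: subtherapeutic.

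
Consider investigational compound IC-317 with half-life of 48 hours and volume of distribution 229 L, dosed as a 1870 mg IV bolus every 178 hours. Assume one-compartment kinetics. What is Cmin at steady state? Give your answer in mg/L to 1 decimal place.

0.7 mg/L

τ/t½ = 178/48 ≈ 3.7083, so fraction remaining f = (1/2)^(178/48) ≈ 0.0765.
Single-dose peak C₀ = D/Vd = 1870/229 ≈ 8.166 mg/L.
Steady-state trough Cmin,ss = C₀·f/(1−f) ≈ 8.166 × 0.0765/0.9235 ≈ 0.676 mg/L.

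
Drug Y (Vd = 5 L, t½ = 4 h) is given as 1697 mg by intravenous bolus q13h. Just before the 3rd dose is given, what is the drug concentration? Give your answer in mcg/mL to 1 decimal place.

39.4 mcg/mL

f = (1/2)^(τ/t½) = (1/2)^(13/4) ≈ 0.1051.
C₀ = D/Vd = 1697/5 ≈ 339.400 mcg/mL.
Before the 3rd dose, 2 doses have been given. Superposition: Cmin = C₀·(f + f²).
≈ 339.400 × (0.1051 + 0.0110) ≈ 339.400 × 0.1161 ≈ 39.404 mcg/mL.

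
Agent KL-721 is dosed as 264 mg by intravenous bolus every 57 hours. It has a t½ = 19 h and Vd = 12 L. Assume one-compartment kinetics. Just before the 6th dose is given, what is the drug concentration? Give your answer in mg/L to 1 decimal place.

f = (1/2)^(τ/t½) = (1/2)^(57/19) ≈ 0.1250.
C₀ = D/Vd = 264/12 ≈ 22.000 mg/L.
Before the 6th dose, 5 doses have been given. Superposition: Cmin = C₀·(f + f² + … + f^5).
≈ 22.000 × (0.1250 + 0.0156 + 0.0020 + 0.0002 + 0.0000) ≈ 22.000 × 0.1428 ≈ 3.142 mg/L.

3.1 mg/L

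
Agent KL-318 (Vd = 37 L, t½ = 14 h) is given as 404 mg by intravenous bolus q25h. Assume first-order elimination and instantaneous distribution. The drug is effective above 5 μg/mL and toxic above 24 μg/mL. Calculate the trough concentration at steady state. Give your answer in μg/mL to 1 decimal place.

k = ln2/t½ = ln2/14 ≈ 0.049511 h⁻¹; fraction remaining f = e^(−kτ) = e^(−0.049511×25) ≈ 0.2900.
At steady state, accumulation factor R = 1/(1 − e^(−kτ)) ≈ 1.4085.
Single-dose peak C₀ = D/Vd = 404/37 ≈ 10.919 μg/mL.
Steady-state peak Cmax,ss = C₀·R ≈ 10.919 × 1.4085 ≈ 15.379 μg/mL.
One interval later, Cmin,ss = Cmax,ss·e^(−kτ) ≈ 15.379 × 0.2900 ≈ 4.460 μg/mL.
Trough 4.5 μg/mL vs MEC 5 μg/mL: subtherapeutic.

4.5 μg/mL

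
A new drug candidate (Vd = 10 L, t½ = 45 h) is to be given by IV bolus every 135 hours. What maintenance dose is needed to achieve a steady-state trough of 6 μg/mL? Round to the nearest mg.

420 mg

τ/t½ = 135/45 ≈ 3, so f = (1/2)^(135/45) ≈ 0.125000.
Cmin,ss = (D/Vd)·f/(1−f), so D = Cmin,ss·Vd·(1−f)/f.
D = 6 × 10 × (1−f)/f ≈ 6 × 10 × 7.00000 ≈ 420.00 mg.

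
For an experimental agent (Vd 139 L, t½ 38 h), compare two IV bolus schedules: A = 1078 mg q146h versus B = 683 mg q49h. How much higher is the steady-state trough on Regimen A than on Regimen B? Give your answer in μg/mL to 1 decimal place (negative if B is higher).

Regimen A: f = (1/2)^(146/38) ≈ 0.0697; Cmin,ss = (1078/139)·f/(1−f) ≈ 0.581 μg/mL.
Regimen B: f = (1/2)^(49/38) ≈ 0.4091; Cmin,ss = (683/139)·f/(1−f) ≈ 3.402 μg/mL.
Difference ≈ 0.581 − 3.402 ≈ -2.821 μg/mL.

-2.8 μg/mL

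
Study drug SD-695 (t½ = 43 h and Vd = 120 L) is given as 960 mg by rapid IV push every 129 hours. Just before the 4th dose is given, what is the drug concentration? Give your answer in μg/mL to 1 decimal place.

f = (1/2)^(τ/t½) = (1/2)^(129/43) ≈ 0.1250.
C₀ = D/Vd = 960/120 ≈ 8.000 μg/mL.
Before the 4th dose, 3 doses have been given. Superposition: Cmin = C₀·(f + f² + … + f^3).
≈ 8.000 × (0.1250 + 0.0156 + 0.0020) ≈ 8.000 × 0.1426 ≈ 1.141 μg/mL.

1.1 μg/mL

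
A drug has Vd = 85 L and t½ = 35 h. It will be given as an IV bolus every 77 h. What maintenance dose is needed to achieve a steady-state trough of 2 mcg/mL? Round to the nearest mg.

611 mg

τ/t½ = 77/35 ≈ 2.2, so f = (1/2)^(77/35) ≈ 0.217638.
Cmin,ss = (D/Vd)·f/(1−f), so D = Cmin,ss·Vd·(1−f)/f.
D = 2 × 85 × (1−f)/f ≈ 2 × 85 × 3.59479 ≈ 611.11 mg.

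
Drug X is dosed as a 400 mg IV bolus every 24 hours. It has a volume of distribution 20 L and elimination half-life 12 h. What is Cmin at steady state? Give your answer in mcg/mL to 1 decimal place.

The dosing interval is 2 half-lives, so f = 2^(−2) = 0.25.
Accumulation ratio R = 1/(1 − f) = 1/0.75 = 4/3.
Single-dose peak C₀ = D/Vd = 400/20 = 20 mcg/mL.
Steady-state peak Cmax,ss = C₀·R = 20 × 4/3 ≈ 26.667 mcg/mL.
Steady-state trough Cmin,ss = Cmax,ss·f ≈ 26.667 × 0.25 ≈ 6.667 mcg/mL.

6.7 mcg/mL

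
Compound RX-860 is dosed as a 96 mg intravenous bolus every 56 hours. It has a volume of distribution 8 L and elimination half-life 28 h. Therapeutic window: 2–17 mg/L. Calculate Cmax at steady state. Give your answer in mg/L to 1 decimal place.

The dosing interval is 2 half-lives, so f = 2^(−2) = 0.25.
At steady state, R = 1/(1 − 0.25) = 4/3.
Single-dose peak C₀ = D/Vd = 96/8 = 12 mg/L.
Steady-state peak Cmax,ss = C₀·R = 12 × 4/3 ≈ 16.000 mg/L.
Peak 16.0 mg/L vs MTC 17 mg/L: below toxic threshold.

16.0 mg/L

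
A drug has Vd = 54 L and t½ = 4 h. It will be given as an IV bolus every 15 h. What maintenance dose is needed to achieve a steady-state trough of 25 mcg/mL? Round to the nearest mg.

τ/t½ = 15/4 ≈ 3.75, so f = (1/2)^(15/4) ≈ 0.074325.
Cmin,ss = (D/Vd)·f/(1−f), so D = Cmin,ss·Vd·(1−f)/f.
D = 25 × 54 × (1−f)/f ≈ 25 × 54 × 12.45442 ≈ 16813.47 mg.

16813 mg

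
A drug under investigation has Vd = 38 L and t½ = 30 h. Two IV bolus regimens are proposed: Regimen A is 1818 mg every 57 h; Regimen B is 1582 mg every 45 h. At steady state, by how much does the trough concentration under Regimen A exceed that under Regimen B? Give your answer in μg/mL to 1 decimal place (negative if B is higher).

Regimen A: f = (1/2)^(57/30) ≈ 0.2679; Cmin,ss = (1818/38)·f/(1−f) ≈ 17.507 μg/mL.
Regimen B: f = (1/2)^(45/30) ≈ 0.3536; Cmin,ss = (1582/38)·f/(1−f) ≈ 22.774 μg/mL.
Difference ≈ 17.507 − 22.774 ≈ -5.267 μg/mL.

-5.3 μg/mL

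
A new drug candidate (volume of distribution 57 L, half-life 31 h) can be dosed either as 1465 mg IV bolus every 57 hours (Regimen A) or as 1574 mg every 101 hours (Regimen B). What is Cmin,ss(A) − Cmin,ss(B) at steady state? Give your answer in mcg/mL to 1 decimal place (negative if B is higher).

Regimen A: f = (1/2)^(57/31) ≈ 0.2796; Cmin,ss = (1465/57)·f/(1−f) ≈ 9.975 mcg/mL.
Regimen B: f = (1/2)^(101/31) ≈ 0.1045; Cmin,ss = (1574/57)·f/(1−f) ≈ 3.222 mcg/mL.
Difference ≈ 9.975 − 3.222 ≈ 6.753 mcg/mL.

6.8 mcg/mL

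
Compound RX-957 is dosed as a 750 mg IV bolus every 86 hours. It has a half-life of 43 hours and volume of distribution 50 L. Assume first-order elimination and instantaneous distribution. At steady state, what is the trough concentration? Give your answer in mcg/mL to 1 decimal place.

5.0 mcg/mL

The dosing interval is 2 half-lives, so f = 2^(−2) = 0.25.
At steady state, R = 1/(1 − 0.25) = 4/3.
Single-dose peak C₀ = D/Vd = 750/50 = 15 mcg/mL.
Steady-state peak Cmax,ss = C₀·R = 15 × 4/3 ≈ 20.000 mcg/mL.
Steady-state trough Cmin,ss = Cmax,ss·f ≈ 20.000 × 0.25 ≈ 5.000 mcg/mL.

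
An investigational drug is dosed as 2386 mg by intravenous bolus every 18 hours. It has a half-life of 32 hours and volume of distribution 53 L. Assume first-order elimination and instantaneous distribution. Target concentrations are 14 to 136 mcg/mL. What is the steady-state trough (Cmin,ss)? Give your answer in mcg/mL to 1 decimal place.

Over one 18-h interval, 18/32 ≈ 0.5625 half-lives elapse, leaving f ≈ 0.6771 of each dose.
Each bolus raises the concentration by D/Vd = 2386/53 ≈ 45.019 mcg/mL.
Steady-state trough Cmin,ss = C₀·f/(1−f) ≈ 45.019 × 0.6771/0.3229 ≈ 94.402 mcg/mL.
Trough 94.4 mcg/mL vs MEC 14 mcg/mL: adequate.

94.4 mcg/mL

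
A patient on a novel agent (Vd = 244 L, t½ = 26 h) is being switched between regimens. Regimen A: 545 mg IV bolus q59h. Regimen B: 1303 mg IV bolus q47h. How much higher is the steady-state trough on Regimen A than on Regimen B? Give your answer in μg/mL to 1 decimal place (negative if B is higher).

Regimen A: f = (1/2)^(59/26) ≈ 0.2074; Cmin,ss = (545/244)·f/(1−f) ≈ 0.584 μg/mL.
Regimen B: f = (1/2)^(47/26) ≈ 0.2856; Cmin,ss = (1303/244)·f/(1−f) ≈ 2.135 μg/mL.
Difference ≈ 0.584 − 2.135 ≈ -1.551 μg/mL.

-1.6 μg/mL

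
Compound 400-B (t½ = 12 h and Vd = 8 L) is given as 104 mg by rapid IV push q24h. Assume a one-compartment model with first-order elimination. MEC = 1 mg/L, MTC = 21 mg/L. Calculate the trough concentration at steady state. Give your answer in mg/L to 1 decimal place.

4.3 mg/L

The dosing interval is 2 half-lives, so f = 2^(−2) = 0.25.
Accumulation ratio R = 1/(1 − f) = 1/0.75 = 4/3.
Single-dose peak C₀ = D/Vd = 104/8 = 13 mg/L.
Steady-state peak Cmax,ss = C₀·R = 13 × 4/3 ≈ 17.333 mg/L.
Steady-state trough Cmin,ss = Cmax,ss·f ≈ 17.333 × 0.25 ≈ 4.333 mg/L.
Trough 4.3 mg/L vs MEC 1 mg/L: adequate.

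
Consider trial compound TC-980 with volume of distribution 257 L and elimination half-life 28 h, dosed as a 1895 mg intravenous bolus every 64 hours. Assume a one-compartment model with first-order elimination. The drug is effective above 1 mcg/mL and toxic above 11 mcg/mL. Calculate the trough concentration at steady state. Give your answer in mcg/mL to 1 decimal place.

Over one 64-h interval, 64/28 ≈ 2.2857 half-lives elapse, leaving f ≈ 0.2051 of each dose.
Single-dose peak C₀ = D/Vd = 1895/257 ≈ 7.374 mcg/mL.
Steady-state trough Cmin,ss = C₀·f/(1−f) ≈ 7.374 × 0.2051/0.7949 ≈ 1.903 mcg/mL.
Trough 1.9 mcg/mL vs MEC 1 mcg/mL: adequate.

1.9 mcg/mL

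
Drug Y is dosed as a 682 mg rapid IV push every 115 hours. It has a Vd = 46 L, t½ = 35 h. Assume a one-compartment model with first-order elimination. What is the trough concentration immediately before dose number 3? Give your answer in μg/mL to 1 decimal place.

1.7 μg/mL

f = (1/2)^(τ/t½) = (1/2)^(115/35) ≈ 0.1025.
C₀ = D/Vd = 682/46 ≈ 14.826 μg/mL.
Before the 3rd dose, 2 doses have been given. Superposition: Cmin = C₀·(f + f²).
≈ 14.826 × (0.1025 + 0.0105) ≈ 14.826 × 0.1130 ≈ 1.675 μg/mL.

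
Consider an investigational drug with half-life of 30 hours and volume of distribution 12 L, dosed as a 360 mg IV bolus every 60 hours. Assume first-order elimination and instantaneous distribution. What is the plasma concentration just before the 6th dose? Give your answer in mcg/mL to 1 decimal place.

f = (1/2)^(τ/t½) = (1/2)^(60/30) ≈ 0.2500.
C₀ = D/Vd = 360/12 ≈ 30.000 mcg/mL.
Before the 6th dose, 5 doses have been given. Superposition: Cmin = C₀·(f + f² + … + f^5).
≈ 30.000 × (0.2500 + 0.0625 + 0.0156 + 0.0039 + 0.0010) ≈ 30.000 × 0.3330 ≈ 9.990 mcg/mL.

10.0 mcg/mL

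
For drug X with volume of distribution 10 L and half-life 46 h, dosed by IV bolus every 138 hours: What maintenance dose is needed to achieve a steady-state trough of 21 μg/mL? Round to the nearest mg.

τ/t½ = 138/46 ≈ 3, so f = (1/2)^(138/46) ≈ 0.125000.
Cmin,ss = (D/Vd)·f/(1−f), so D = Cmin,ss·Vd·(1−f)/f.
D = 21 × 10 × (1−f)/f ≈ 21 × 10 × 7.00000 ≈ 1470.00 mg.

1470 mg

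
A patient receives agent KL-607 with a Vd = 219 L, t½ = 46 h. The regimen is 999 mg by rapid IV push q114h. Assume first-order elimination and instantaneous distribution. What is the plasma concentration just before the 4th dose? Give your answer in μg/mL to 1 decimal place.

f = (1/2)^(τ/t½) = (1/2)^(114/46) ≈ 0.1795.
C₀ = D/Vd = 999/219 ≈ 4.562 μg/mL.
Before the 4th dose, 3 doses have been given. Superposition: Cmin = C₀·(f + f² + … + f^3).
≈ 4.562 × (0.1795 + 0.0322 + 0.0058) ≈ 4.562 × 0.2175 ≈ 0.992 μg/mL.

1.0 μg/mL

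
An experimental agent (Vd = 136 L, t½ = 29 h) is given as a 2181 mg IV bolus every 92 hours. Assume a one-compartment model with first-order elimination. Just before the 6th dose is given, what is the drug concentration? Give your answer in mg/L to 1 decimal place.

2.0 mg/L

f = (1/2)^(τ/t½) = (1/2)^(92/29) ≈ 0.1109.
C₀ = D/Vd = 2181/136 ≈ 16.037 mg/L.
Before the 6th dose, 5 doses have been given. Superposition: Cmin = C₀·(f + f² + … + f^5).
≈ 16.037 × (0.1109 + 0.0123 + 0.0014 + 0.0002 + 0.0000) ≈ 16.037 × 0.1248 ≈ 2.001 mg/L.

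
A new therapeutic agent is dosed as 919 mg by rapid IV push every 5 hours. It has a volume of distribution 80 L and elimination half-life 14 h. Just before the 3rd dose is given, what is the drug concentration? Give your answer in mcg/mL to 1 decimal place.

16.0 mcg/mL

f = (1/2)^(τ/t½) = (1/2)^(5/14) ≈ 0.7807.
C₀ = D/Vd = 919/80 ≈ 11.488 mcg/mL.
Before the 3rd dose, 2 doses have been given. Superposition: Cmin = C₀·(f + f²).
≈ 11.488 × (0.7807 + 0.6095) ≈ 11.488 × 1.3902 ≈ 15.971 mcg/mL.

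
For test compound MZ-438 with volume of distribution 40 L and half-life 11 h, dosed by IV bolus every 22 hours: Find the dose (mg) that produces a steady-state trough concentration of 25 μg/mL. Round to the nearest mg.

τ/t½ = 22/11 ≈ 2, so f = (1/2)^(22/11) ≈ 0.250000.
Cmin,ss = (D/Vd)·f/(1−f), so D = Cmin,ss·Vd·(1−f)/f.
D = 25 × 40 × (1−f)/f ≈ 25 × 40 × 3.00000 ≈ 3000.00 mg.

3000 mg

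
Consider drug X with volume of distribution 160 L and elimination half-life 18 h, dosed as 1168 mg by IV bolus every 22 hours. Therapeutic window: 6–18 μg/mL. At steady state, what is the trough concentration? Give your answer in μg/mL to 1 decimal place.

5.5 μg/mL

τ/t½ = 22/18 ≈ 1.2222, so fraction remaining f = (1/2)^(22/18) ≈ 0.4286.
At steady state, accumulation factor R = 1/(1 − e^(−kτ)) ≈ 1.7501.
Each bolus raises the concentration by D/Vd = 1168/160 ≈ 7.300 μg/mL.
Steady-state peak Cmax,ss = C₀·R ≈ 7.300 × 1.7501 ≈ 12.776 μg/mL.
Steady-state trough Cmin,ss = Cmax,ss·f ≈ 12.776 × 0.4286 ≈ 5.476 μg/mL.
Trough 5.5 μg/mL vs MEC 6 μg/mL: subtherapeutic.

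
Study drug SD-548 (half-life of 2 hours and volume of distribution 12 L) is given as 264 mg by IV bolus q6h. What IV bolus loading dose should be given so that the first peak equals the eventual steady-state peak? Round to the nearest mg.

302 mg

f = (1/2)^(6/2) ≈ 0.125000; accumulation ratio R = 1/(1−f) ≈ 1.14286.
Loading dose to hit Cmax,ss on first dose: D_load = D_maint·R ≈ 264 × 1.14286 ≈ 301.72 mg.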